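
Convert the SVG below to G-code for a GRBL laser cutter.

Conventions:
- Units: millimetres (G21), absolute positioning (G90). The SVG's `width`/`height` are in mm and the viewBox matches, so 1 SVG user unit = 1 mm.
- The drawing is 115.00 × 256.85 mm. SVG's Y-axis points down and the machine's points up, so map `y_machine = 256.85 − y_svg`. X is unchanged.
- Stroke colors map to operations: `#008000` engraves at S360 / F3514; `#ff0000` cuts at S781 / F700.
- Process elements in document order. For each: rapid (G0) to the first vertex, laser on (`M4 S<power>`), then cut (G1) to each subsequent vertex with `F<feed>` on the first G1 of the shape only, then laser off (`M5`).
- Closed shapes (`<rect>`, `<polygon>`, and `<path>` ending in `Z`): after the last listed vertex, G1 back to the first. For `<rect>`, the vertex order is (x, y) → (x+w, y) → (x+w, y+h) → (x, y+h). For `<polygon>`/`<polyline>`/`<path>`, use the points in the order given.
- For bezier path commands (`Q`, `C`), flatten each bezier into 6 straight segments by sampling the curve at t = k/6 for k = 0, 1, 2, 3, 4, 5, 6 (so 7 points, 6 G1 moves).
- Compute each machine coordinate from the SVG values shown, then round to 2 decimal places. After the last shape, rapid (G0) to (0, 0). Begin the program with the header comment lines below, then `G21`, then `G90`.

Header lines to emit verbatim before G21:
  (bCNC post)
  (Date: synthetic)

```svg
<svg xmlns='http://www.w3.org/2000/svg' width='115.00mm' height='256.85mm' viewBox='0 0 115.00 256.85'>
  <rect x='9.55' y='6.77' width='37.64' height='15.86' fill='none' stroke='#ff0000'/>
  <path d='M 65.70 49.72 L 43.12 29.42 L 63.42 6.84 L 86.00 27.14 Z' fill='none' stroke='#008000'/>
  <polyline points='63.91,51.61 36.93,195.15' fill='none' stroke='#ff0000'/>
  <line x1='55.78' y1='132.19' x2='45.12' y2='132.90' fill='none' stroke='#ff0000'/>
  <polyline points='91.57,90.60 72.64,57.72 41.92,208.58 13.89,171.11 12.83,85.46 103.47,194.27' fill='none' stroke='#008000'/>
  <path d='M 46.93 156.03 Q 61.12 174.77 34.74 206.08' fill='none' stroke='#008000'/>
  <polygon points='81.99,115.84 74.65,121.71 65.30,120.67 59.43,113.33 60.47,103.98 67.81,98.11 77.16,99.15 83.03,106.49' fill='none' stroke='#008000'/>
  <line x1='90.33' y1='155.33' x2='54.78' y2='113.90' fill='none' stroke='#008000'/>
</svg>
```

1 u = 1 mm; y_m = 256.85 − y.

[1] `<rect>` rectangle, #ff0000→cut S781 F700: (9.55,250.08) → (47.19,250.08) → (47.19,234.22) → (9.55,234.22) → (9.55,250.08) (closed)

[2] `<path>` regular polygon, #008000→engrave S360 F3514: (65.70,207.13) → (43.12,227.43) → (63.42,250.01) → (86.00,229.71) → (65.70,207.13) (closed)

[3] `<polyline>` line segment, #ff0000→cut S781 F700: (63.91,205.24) → (36.93,61.70)

[4] `<line>` line segment, #ff0000→cut S781 F700: (55.78,124.66) → (45.12,123.95)

[5] `<polyline>` open polyline, #008000→engrave S360 F3514: (91.57,166.25) → (72.64,199.13) → (41.92,48.27) → (13.89,85.74) → (12.83,171.39) → (103.47,62.58)

[6] `<path>` quadratic bezier, #008000→engrave S360 F3514: (46.93,100.82) → (50.53,94.22) → (51.88,86.93) → (50.98,78.94) → (47.82,70.25) → (42.41,60.86) → (34.74,50.77)

[7] `<polygon>` regular polygon, #008000→engrave S360 F3514: (81.99,141.01) → (74.65,135.14) → (65.30,136.18) → (59.43,143.52) → (60.47,152.87) → (67.81,158.74) → (77.16,157.70) → (83.03,150.36) → (81.99,141.01) (closed)

[8] `<line>` line segment, #008000→engrave S360 F3514: (90.33,101.52) → (54.78,142.95)

(bCNC post)
(Date: synthetic)
G21
G90
G0 X9.55 Y250.08
M4 S781
G1 X47.19 Y250.08 F700
G1 X47.19 Y234.22
G1 X9.55 Y234.22
G1 X9.55 Y250.08
M5
G0 X65.70 Y207.13
M4 S360
G1 X43.12 Y227.43 F3514
G1 X63.42 Y250.01
G1 X86.00 Y229.71
G1 X65.70 Y207.13
M5
G0 X63.91 Y205.24
M4 S781
G1 X36.93 Y61.70 F700
M5
G0 X55.78 Y124.66
M4 S781
G1 X45.12 Y123.95 F700
M5
G0 X91.57 Y166.25
M4 S360
G1 X72.64 Y199.13 F3514
G1 X41.92 Y48.27
G1 X13.89 Y85.74
G1 X12.83 Y171.39
G1 X103.47 Y62.58
M5
G0 X46.93 Y100.82
M4 S360
G1 X50.53 Y94.22 F3514
G1 X51.88 Y86.93
G1 X50.98 Y78.94
G1 X47.82 Y70.25
G1 X42.41 Y60.86
G1 X34.74 Y50.77
M5
G0 X81.99 Y141.01
M4 S360
G1 X74.65 Y135.14 F3514
G1 X65.30 Y136.18
G1 X59.43 Y143.52
G1 X60.47 Y152.87
G1 X67.81 Y158.74
G1 X77.16 Y157.70
G1 X83.03 Y150.36
G1 X81.99 Y141.01
M5
G0 X90.33 Y101.52
M4 S360
G1 X54.78 Y142.95 F3514
M5
G0 X0.00 Y0.00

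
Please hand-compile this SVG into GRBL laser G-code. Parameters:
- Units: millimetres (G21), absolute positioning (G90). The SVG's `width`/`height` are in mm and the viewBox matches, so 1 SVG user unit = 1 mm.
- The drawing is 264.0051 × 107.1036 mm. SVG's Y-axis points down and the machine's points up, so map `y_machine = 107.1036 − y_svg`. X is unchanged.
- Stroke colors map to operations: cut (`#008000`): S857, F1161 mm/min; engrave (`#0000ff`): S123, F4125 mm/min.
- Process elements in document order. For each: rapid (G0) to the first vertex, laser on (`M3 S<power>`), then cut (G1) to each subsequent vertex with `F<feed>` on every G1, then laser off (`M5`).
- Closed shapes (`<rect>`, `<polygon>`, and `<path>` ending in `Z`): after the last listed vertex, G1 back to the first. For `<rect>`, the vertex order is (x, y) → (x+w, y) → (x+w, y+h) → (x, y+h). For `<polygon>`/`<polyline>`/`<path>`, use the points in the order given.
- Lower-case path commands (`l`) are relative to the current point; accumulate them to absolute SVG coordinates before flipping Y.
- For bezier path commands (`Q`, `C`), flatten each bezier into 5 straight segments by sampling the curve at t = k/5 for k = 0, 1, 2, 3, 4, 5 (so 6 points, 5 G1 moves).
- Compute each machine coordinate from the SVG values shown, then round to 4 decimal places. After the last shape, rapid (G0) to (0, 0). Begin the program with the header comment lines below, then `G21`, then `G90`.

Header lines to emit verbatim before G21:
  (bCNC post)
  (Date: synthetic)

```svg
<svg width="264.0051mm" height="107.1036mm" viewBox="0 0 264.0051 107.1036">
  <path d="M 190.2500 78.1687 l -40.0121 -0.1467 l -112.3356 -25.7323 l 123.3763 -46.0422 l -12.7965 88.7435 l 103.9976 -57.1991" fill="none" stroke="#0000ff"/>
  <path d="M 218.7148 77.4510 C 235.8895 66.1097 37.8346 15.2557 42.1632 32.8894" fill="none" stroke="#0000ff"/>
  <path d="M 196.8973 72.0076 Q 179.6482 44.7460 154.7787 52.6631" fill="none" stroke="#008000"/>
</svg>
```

(bCNC post)
(Date: synthetic)
G21
G90
G0 X190.2500 Y28.9349
M3 S123
G1 X150.2379 Y29.0816 F4125
G1 X37.9023 Y54.8139 F4125
G1 X161.2786 Y100.8561 F4125
G1 X148.4821 Y12.1126 F4125
G1 X252.4797 Y69.3117 F4125
M5
G0 X218.7148 Y29.6526
M3 S123
G1 X206.5330 Y40.3349 F4125
G1 X162.7415 Y55.3162 F4125
G1 X107.3857 Y69.4126 F4125
G1 X60.5112 Y77.4399 F4125
G1 X42.1632 Y74.2142 F4125
M5
G0 X196.8973 Y35.0960
M3 S857
G1 X189.6928 Y44.5935 F1161
G1 X181.8788 Y51.2767 F1161
G1 X173.4550 Y55.1456 F1161
G1 X164.4217 Y56.2002 F1161
G1 X154.7787 Y54.4405 F1161
M5
G0 X0.0000 Y0.0000

Since the viewBox matches the mm dimensions, user units are millimetres directly. The only transform is the Y-flip y_m = 107.1036 − y_svg.

Shape 1 is a open polyline drawn with `<path>`. Its stroke #0000ff means engrave at S123, F4125. After flipping Y the toolpath is (190.2500,28.9349) → (150.2379,29.0816) → (37.9023,54.8139) → (161.2786,100.8561) → (148.4821,12.1126) → (252.4797,69.3117).

Shape 2 is a cubic bezier drawn with `<path>`. Its stroke #0000ff means engrave at S123, F4125. After flipping Y the toolpath is (218.7148,29.6526) → (206.5330,40.3349) → (162.7415,55.3162) → (107.3857,69.4126) → (60.5112,77.4399) → (42.1632,74.2142).

Shape 3 is a quadratic bezier drawn with `<path>`. Its stroke #008000 means cut at S857, F1161. After flipping Y the toolpath is (196.8973,35.0960) → (189.6928,44.5935) → (181.8788,51.2767) → (173.4550,55.1456) → (164.4217,56.2002) → (154.7787,54.4405).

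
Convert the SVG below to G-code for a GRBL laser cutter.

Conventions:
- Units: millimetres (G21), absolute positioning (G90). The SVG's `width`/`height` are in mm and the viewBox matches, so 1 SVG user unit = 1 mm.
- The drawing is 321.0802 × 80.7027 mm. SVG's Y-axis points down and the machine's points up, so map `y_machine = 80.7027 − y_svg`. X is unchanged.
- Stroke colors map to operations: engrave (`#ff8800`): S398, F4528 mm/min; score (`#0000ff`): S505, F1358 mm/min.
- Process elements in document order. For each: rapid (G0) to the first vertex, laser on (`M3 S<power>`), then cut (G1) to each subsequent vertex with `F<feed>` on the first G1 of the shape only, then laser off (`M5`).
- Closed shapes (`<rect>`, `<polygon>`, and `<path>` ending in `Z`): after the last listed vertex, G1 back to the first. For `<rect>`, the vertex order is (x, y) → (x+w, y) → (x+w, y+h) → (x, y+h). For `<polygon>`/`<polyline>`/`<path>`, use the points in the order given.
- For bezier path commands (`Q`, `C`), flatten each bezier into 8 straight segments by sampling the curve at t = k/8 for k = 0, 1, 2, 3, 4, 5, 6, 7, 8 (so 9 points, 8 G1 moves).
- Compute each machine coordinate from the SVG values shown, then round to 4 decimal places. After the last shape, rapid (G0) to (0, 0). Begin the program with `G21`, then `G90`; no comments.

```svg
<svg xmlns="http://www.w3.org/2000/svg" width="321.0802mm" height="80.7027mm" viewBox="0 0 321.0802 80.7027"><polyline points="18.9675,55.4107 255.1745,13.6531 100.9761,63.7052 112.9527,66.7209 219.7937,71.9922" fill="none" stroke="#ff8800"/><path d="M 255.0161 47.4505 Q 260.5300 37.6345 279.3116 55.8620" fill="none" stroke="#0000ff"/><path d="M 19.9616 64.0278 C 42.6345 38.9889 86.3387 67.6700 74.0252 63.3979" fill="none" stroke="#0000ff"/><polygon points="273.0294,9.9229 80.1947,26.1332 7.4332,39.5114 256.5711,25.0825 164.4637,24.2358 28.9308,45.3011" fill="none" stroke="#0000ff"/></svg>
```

G21
G90
G0 X18.9675 Y25.2920
M3 S398
G1 X255.1745 Y67.0496 F4528
G1 X100.9761 Y16.9975
G1 X112.9527 Y13.9818
G1 X219.7937 Y8.7105
M5
G0 X255.0161 Y33.2522
M3 S505
G1 X256.6019 Y35.2680 F1358
G1 X258.6023 Y36.4075
G1 X261.0173 Y36.6706
G1 X263.8469 Y36.0573
G1 X267.0912 Y34.5677
G1 X270.7500 Y32.2017
G1 X274.8235 Y28.9594
G1 X279.3116 Y24.8407
M5
G0 X19.9616 Y16.6749
M3 S505
G1 X29.2993 Y23.7156 F1358
G1 X39.7058 Y26.7358
G1 X50.2781 Y26.7512
G1 X60.1133 Y24.7774
G1 X68.3086 Y21.8302
G1 X73.9609 Y18.9252
G1 X76.1674 Y17.0782
G1 X74.0252 Y17.3048
M5
G0 X273.0294 Y70.7798
M3 S505
G1 X80.1947 Y54.5695 F1358
G1 X7.4332 Y41.1913
G1 X256.5711 Y55.6202
G1 X164.4637 Y56.4669
G1 X28.9308 Y35.4016
G1 X273.0294 Y70.7798
M5
G0 X0.0000 Y0.0000

Since the viewBox matches the mm dimensions, user units are millimetres directly. The only transform is the Y-flip y_m = 80.7027 − y_svg.

Shape 1 is a open polyline drawn with `<polyline>`. Its stroke #ff8800 means engrave at S398, F4528. After flipping Y the toolpath is (18.9675,25.2920) → (255.1745,67.0496) → (100.9761,16.9975) → (112.9527,13.9818) → (219.7937,8.7105).

Shape 2 is a quadratic bezier drawn with `<path>`. Its stroke #0000ff means score at S505, F1358. After flipping Y the toolpath is (255.0161,33.2522) → (256.6019,35.2680) → (258.6023,36.4075) → (261.0173,36.6706) → (263.8469,36.0573) → (267.0912,34.5677) → (270.7500,32.2017) → (274.8235,28.9594) → (279.3116,24.8407).

Shape 3 is a cubic bezier drawn with `<path>`. Its stroke #0000ff means score at S505, F1358. After flipping Y the toolpath is (19.9616,16.6749) → (29.2993,23.7156) → (39.7058,26.7358) → (50.2781,26.7512) → (60.1133,24.7774) → (68.3086,21.8302) → (73.9609,18.9252) → (76.1674,17.0782) → (74.0252,17.3048).

Shape 4 is a closed polygon drawn with `<polygon>`. Its stroke #0000ff means score at S505, F1358. After flipping Y the toolpath is (273.0294,70.7798) → (80.1947,54.5695) → (7.4332,41.1913) → (256.5711,55.6202) → (164.4637,56.4669) → (28.9308,35.4016) → (273.0294,70.7798), returning to the start.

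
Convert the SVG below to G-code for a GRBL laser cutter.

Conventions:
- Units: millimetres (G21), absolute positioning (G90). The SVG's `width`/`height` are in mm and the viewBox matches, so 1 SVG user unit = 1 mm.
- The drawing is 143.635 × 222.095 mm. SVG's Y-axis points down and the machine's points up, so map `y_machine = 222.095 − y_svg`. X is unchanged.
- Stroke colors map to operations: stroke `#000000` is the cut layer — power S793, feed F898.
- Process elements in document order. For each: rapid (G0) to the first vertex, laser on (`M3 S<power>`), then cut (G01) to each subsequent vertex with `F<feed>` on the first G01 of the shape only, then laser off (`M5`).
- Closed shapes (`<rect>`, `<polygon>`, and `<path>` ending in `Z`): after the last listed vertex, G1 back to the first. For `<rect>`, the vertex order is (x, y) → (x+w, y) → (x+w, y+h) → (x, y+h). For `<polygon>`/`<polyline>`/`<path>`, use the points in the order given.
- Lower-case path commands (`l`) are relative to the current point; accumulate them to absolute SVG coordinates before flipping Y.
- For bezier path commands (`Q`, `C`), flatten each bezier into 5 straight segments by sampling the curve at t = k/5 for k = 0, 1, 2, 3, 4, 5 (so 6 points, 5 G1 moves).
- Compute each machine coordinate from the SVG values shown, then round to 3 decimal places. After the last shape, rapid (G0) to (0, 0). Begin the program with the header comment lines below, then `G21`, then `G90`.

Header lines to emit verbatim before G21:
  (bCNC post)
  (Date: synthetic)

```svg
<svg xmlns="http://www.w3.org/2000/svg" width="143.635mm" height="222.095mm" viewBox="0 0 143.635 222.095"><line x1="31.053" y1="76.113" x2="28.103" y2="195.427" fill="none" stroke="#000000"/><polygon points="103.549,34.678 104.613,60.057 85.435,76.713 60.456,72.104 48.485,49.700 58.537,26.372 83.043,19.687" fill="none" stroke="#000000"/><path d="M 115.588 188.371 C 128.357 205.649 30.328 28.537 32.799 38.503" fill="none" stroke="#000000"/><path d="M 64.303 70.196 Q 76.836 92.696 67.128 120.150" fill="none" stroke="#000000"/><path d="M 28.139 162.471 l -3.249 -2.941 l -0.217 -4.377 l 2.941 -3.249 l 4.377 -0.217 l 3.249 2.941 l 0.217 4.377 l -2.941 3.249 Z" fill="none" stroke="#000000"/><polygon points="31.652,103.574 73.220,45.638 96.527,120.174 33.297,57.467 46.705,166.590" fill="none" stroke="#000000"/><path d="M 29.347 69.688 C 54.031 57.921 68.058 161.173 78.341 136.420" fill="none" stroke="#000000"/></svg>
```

(bCNC post)
(Date: synthetic)
G21
G90
G0 X31.053 Y145.982
M3 S793
G01 X28.103 Y26.668 F898
M5
G0 X103.549 Y187.417
M3 S793
G01 X104.613 Y162.038 F898
G01 X85.435 Y145.382
G01 X60.456 Y149.991
G01 X48.485 Y172.395
G01 X58.537 Y195.723
G01 X83.043 Y202.408
G01 X103.549 Y187.417
M5
G0 X115.588 Y33.724
M3 S793
G01 X111.644 Y43.632 F898
G01 X91.251 Y81.884
G01 X64.551 Y130.168
G01 X41.686 Y170.174
G01 X32.799 Y183.592
M5
G0 X64.303 Y151.899
M3 S793
G01 X68.427 Y142.701 F898
G01 X70.771 Y133.106
G01 X71.336 Y123.116
G01 X70.122 Y112.728
G01 X67.128 Y101.945
M5
G0 X28.139 Y59.624
M3 S793
G01 X24.890 Y62.565 F898
G01 X24.673 Y66.942
G01 X27.614 Y70.191
G01 X31.991 Y70.408
G01 X35.240 Y67.467
G01 X35.457 Y63.090
G01 X32.516 Y59.841
G01 X28.139 Y59.624
M5
G0 X31.652 Y118.521
M3 S793
G01 X73.220 Y176.457 F898
G01 X96.527 Y101.921
G01 X33.297 Y164.628
G01 X46.705 Y55.505
G01 X31.652 Y118.521
M5
G0 X29.347 Y152.407
M3 S793
G01 X42.934 Y147.609 F898
G01 X54.295 Y126.872
G01 X63.762 Y101.860
G01 X71.667 Y84.240
G01 X78.341 Y85.675
M5
G0 X0.000 Y0.000

1 u = 1 mm; y_m = 222.095 − y.

[1] `<line>` line segment, #000000→cut S793 F898: (31.053,145.982) → (28.103,26.668)

[2] `<polygon>` regular polygon, #000000→cut S793 F898: (103.549,187.417) → (104.613,162.038) → (85.435,145.382) → (60.456,149.991) → (48.485,172.395) → (58.537,195.723) → (83.043,202.408) → (103.549,187.417) (closed)

[3] `<path>` cubic bezier, #000000→cut S793 F898: (115.588,33.724) → (111.644,43.632) → (91.251,81.884) → (64.551,130.168) → (41.686,170.174) → (32.799,183.592)

[4] `<path>` quadratic bezier, #000000→cut S793 F898: (64.303,151.899) → (68.427,142.701) → (70.771,133.106) → (71.336,123.116) → (70.122,112.728) → (67.128,101.945)

[5] `<path>` regular polygon, #000000→cut S793 F898: (28.139,59.624) → (24.890,62.565) → (24.673,66.942) → (27.614,70.191) → (31.991,70.408) → (35.240,67.467) → (35.457,63.090) → (32.516,59.841) → (28.139,59.624) (closed)

[6] `<polygon>` closed polygon, #000000→cut S793 F898: (31.652,118.521) → (73.220,176.457) → (96.527,101.921) → (33.297,164.628) → (46.705,55.505) → (31.652,118.521) (closed)

[7] `<path>` cubic bezier, #000000→cut S793 F898: (29.347,152.407) → (42.934,147.609) → (54.295,126.872) → (63.762,101.860) → (71.667,84.240) → (78.341,85.675)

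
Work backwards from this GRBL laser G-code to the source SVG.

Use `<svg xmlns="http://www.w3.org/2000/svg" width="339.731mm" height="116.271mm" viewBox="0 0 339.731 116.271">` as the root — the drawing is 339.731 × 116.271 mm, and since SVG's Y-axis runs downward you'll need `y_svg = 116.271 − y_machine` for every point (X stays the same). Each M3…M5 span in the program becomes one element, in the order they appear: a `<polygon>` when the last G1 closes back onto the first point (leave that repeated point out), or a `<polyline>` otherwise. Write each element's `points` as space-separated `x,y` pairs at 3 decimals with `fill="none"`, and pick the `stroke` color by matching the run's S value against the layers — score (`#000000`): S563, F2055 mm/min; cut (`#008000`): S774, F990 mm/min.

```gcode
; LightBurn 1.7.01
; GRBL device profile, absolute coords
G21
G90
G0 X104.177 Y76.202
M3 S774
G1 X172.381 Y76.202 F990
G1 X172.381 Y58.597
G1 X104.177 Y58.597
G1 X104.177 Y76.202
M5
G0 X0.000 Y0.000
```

<svg xmlns="http://www.w3.org/2000/svg" width="339.731mm" height="116.271mm" viewBox="0 0 339.731 116.271">
  <polygon points="104.177,40.069 172.381,40.069 172.381,57.674 104.177,57.674" fill="none" stroke="#008000"/>
</svg>

Each laser-on run becomes one SVG element. Flip Y back into SVG space with y_svg = 116.271 − y_machine. Every run uses S774, so all elements get stroke `#008000` (cut).

Run 1: The run returns to its start, so emit a `<polygon>` with points (Y-flipped): 104.177,40.069 172.381,40.069 172.381,57.674 104.177,57.674.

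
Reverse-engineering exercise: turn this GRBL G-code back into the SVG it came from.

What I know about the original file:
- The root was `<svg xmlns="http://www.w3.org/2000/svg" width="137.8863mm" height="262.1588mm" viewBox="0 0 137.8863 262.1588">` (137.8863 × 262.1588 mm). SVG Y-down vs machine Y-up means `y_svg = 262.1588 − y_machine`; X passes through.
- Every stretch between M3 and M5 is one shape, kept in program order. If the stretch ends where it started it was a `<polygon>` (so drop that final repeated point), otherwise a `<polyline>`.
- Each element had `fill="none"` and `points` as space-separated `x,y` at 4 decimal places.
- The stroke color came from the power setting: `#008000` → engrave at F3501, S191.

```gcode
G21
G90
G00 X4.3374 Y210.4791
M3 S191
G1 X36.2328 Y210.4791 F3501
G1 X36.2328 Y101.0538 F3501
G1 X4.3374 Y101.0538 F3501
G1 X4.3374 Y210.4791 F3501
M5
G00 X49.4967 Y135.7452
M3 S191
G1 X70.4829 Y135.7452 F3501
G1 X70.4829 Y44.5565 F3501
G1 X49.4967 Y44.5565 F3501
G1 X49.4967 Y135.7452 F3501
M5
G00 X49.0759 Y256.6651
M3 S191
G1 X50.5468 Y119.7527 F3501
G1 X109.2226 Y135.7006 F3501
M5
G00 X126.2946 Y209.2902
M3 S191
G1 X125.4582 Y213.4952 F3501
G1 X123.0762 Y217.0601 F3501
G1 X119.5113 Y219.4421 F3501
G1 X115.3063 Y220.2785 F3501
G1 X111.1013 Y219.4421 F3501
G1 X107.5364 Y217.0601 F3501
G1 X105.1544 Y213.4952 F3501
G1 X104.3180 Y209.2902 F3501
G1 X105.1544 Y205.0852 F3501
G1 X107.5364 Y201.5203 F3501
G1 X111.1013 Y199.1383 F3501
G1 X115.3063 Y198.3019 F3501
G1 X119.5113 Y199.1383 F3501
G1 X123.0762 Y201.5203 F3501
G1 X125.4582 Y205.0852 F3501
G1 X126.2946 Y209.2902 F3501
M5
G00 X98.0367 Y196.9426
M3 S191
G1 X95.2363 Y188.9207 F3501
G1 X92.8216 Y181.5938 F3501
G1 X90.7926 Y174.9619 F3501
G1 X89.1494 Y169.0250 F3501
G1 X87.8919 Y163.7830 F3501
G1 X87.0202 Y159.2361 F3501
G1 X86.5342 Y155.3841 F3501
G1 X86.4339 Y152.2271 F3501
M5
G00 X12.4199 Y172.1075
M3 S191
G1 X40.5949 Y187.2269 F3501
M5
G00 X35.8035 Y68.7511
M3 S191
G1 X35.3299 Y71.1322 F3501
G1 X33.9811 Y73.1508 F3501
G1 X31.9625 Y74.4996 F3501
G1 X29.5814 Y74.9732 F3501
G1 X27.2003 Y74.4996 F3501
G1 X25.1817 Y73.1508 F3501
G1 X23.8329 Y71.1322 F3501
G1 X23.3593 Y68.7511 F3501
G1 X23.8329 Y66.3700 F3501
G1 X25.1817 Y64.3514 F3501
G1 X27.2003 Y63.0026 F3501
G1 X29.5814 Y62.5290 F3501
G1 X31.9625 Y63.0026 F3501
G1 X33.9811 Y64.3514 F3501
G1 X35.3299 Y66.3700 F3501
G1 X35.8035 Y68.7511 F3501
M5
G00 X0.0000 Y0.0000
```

Each laser-on run becomes one SVG element. Flip Y back into SVG space with y_svg = 262.1588 − y_machine. Every run uses S191, so all elements get stroke `#008000` (engrave).

Run 1: The run returns to its start, so emit a `<polygon>` with points (Y-flipped): 4.3374,51.6797 36.2328,51.6797 36.2328,161.1050 4.3374,161.1050.

Run 2: The run returns to its start, so emit a `<polygon>` with points (Y-flipped): 49.4967,126.4136 70.4829,126.4136 70.4829,217.6023 49.4967,217.6023.

Run 3: The run is open, so emit a `<polyline>` with points (Y-flipped): 49.0759,5.4937 50.5468,142.4061 109.2226,126.4582.

Run 4: The run returns to its start, so emit a `<polygon>` with points (Y-flipped): 126.2946,52.8686 125.4582,48.6636 123.0762,45.0987 119.5113,42.7167 115.3063,41.8803 111.1013,42.7167 107.5364,45.0987 105.1544,48.6636 104.3180,52.8686 105.1544,57.0736 107.5364,60.6385 111.1013,63.0205 115.3063,63.8569 119.5113,63.0205 123.0762,60.6385 125.4582,57.0736.

Run 5: The run is open, so emit a `<polyline>` with points (Y-flipped): 98.0367,65.2162 95.2363,73.2381 92.8216,80.5650 90.7926,87.1969 89.1494,93.1338 87.8919,98.3758 87.0202,102.9227 86.5342,106.7747 86.4339,109.9317.

Run 6: The run is open, so emit a `<polyline>` with points (Y-flipped): 12.4199,90.0513 40.5949,74.9319.

Run 7: The run returns to its start, so emit a `<polygon>` with points (Y-flipped): 35.8035,193.4077 35.3299,191.0266 33.9811,189.0080 31.9625,187.6592 29.5814,187.1856 27.2003,187.6592 25.1817,189.0080 23.8329,191.0266 23.3593,193.4077 23.8329,195.7888 25.1817,197.8074 27.2003,199.1562 29.5814,199.6298 31.9625,199.1562 33.9811,197.8074 35.3299,195.7888.

<svg xmlns="http://www.w3.org/2000/svg" width="137.8863mm" height="262.1588mm" viewBox="0 0 137.8863 262.1588">
  <polygon points="4.3374,51.6797 36.2328,51.6797 36.2328,161.1050 4.3374,161.1050" fill="none" stroke="#008000"/>
  <polygon points="49.4967,126.4136 70.4829,126.4136 70.4829,217.6023 49.4967,217.6023" fill="none" stroke="#008000"/>
  <polyline points="49.0759,5.4937 50.5468,142.4061 109.2226,126.4582" fill="none" stroke="#008000"/>
  <polygon points="126.2946,52.8686 125.4582,48.6636 123.0762,45.0987 119.5113,42.7167 115.3063,41.8803 111.1013,42.7167 107.5364,45.0987 105.1544,48.6636 104.3180,52.8686 105.1544,57.0736 107.5364,60.6385 111.1013,63.0205 115.3063,63.8569 119.5113,63.0205 123.0762,60.6385 125.4582,57.0736" fill="none" stroke="#008000"/>
  <polyline points="98.0367,65.2162 95.2363,73.2381 92.8216,80.5650 90.7926,87.1969 89.1494,93.1338 87.8919,98.3758 87.0202,102.9227 86.5342,106.7747 86.4339,109.9317" fill="none" stroke="#008000"/>
  <polyline points="12.4199,90.0513 40.5949,74.9319" fill="none" stroke="#008000"/>
  <polygon points="35.8035,193.4077 35.3299,191.0266 33.9811,189.0080 31.9625,187.6592 29.5814,187.1856 27.2003,187.6592 25.1817,189.0080 23.8329,191.0266 23.3593,193.4077 23.8329,195.7888 25.1817,197.8074 27.2003,199.1562 29.5814,199.6298 31.9625,199.1562 33.9811,197.8074 35.3299,195.7888" fill="none" stroke="#008000"/>
</svg>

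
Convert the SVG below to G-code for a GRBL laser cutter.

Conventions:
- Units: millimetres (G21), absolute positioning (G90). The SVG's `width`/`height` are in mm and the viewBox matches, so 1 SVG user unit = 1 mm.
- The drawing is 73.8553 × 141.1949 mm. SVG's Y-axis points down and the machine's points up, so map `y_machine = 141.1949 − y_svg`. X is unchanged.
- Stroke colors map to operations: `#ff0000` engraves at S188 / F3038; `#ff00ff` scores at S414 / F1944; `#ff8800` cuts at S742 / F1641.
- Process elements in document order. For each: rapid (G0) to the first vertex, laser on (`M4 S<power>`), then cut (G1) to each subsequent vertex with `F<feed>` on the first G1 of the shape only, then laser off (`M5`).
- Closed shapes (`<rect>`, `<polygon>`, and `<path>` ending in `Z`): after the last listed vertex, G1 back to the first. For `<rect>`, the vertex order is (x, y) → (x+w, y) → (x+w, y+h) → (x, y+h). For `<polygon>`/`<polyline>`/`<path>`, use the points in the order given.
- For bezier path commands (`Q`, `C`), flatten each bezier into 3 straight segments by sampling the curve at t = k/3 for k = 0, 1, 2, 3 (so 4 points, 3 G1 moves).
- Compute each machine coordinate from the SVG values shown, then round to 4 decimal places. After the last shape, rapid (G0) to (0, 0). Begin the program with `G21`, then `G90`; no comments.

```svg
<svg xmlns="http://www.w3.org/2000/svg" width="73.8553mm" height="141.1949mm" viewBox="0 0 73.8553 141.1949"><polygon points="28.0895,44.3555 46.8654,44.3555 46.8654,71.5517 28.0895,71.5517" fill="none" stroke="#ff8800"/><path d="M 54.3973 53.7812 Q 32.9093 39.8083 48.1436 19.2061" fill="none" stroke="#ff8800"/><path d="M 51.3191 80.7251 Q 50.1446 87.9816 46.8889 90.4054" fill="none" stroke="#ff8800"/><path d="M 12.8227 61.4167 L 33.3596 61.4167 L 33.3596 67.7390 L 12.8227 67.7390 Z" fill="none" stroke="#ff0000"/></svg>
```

Since the viewBox matches the mm dimensions, user units are millimetres directly. The only transform is the Y-flip y_m = 141.1949 − y_svg.

Shape 1 is a rectangle drawn with `<polygon>`. Its stroke #ff8800 means cut at S742, F1641. After flipping Y the toolpath is (28.0895,96.8394) → (46.8654,96.8394) → (46.8654,69.6432) → (28.0895,69.6432) → (28.0895,96.8394), returning to the start.

Shape 2 is a quadratic bezier drawn with `<path>`. Its stroke #ff8800 means cut at S742, F1641. After flipping Y the toolpath is (54.3973,87.4137) → (44.1522,97.4656) → (42.0677,108.9906) → (48.1436,121.9888).

Shape 3 is a quadratic bezier drawn with `<path>`. Its stroke #ff8800 means cut at S742, F1641. After flipping Y the toolpath is (51.3191,60.4698) → (50.3049,56.1691) → (48.8281,52.9423) → (46.8889,50.7895).

Shape 4 is a rectangle drawn with `<path>`. Its stroke #ff0000 means engrave at S188, F3038. After flipping Y the toolpath is (12.8227,79.7782) → (33.3596,79.7782) → (33.3596,73.4559) → (12.8227,73.4559) → (12.8227,79.7782), returning to the start.

G21
G90
G0 X28.0895 Y96.8394
M4 S742
G1 X46.8654 Y96.8394 F1641
G1 X46.8654 Y69.6432
G1 X28.0895 Y69.6432
G1 X28.0895 Y96.8394
M5
G0 X54.3973 Y87.4137
M4 S742
G1 X44.1522 Y97.4656 F1641
G1 X42.0677 Y108.9906
G1 X48.1436 Y121.9888
M5
G0 X51.3191 Y60.4698
M4 S742
G1 X50.3049 Y56.1691 F1641
G1 X48.8281 Y52.9423
G1 X46.8889 Y50.7895
M5
G0 X12.8227 Y79.7782
M4 S188
G1 X33.3596 Y79.7782 F3038
G1 X33.3596 Y73.4559
G1 X12.8227 Y73.4559
G1 X12.8227 Y79.7782
M5
G0 X0.0000 Y0.0000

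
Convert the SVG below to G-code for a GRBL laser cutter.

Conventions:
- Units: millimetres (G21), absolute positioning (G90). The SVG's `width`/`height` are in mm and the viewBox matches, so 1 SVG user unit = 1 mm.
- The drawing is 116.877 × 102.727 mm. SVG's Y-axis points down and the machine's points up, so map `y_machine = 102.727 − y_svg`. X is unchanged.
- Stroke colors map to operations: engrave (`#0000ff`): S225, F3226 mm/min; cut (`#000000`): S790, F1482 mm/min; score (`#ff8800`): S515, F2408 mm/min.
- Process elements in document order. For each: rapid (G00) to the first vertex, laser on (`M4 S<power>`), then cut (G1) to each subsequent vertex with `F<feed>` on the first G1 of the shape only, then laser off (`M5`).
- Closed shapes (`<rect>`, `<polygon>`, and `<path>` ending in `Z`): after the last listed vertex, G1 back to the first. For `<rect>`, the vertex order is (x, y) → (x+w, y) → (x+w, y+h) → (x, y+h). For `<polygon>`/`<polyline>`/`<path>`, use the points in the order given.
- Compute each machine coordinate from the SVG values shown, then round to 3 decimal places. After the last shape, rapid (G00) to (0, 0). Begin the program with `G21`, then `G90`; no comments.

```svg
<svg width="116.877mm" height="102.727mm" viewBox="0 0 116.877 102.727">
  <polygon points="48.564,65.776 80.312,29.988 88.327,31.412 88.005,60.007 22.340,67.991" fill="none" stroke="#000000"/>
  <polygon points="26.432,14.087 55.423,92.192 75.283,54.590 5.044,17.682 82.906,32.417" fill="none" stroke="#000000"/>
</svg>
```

G21
G90
G00 X48.564 Y36.951
M4 S790
G1 X80.312 Y72.739 F1482
G1 X88.327 Y71.315
G1 X88.005 Y42.720
G1 X22.340 Y34.736
G1 X48.564 Y36.951
M5
G00 X26.432 Y88.640
M4 S790
G1 X55.423 Y10.535 F1482
G1 X75.283 Y48.137
G1 X5.044 Y85.045
G1 X82.906 Y70.310
G1 X26.432 Y88.640
M5
G00 X0.000 Y0.000

1 u = 1 mm; y_m = 102.727 − y.

[1] `<polygon>` closed polygon, #000000→cut S790 F1482: (48.564,36.951) → (80.312,72.739) → (88.327,71.315) → (88.005,42.720) → (22.340,34.736) → (48.564,36.951) (closed)

[2] `<polygon>` closed polygon, #000000→cut S790 F1482: (26.432,88.640) → (55.423,10.535) → (75.283,48.137) → (5.044,85.045) → (82.906,70.310) → (26.432,88.640) (closed)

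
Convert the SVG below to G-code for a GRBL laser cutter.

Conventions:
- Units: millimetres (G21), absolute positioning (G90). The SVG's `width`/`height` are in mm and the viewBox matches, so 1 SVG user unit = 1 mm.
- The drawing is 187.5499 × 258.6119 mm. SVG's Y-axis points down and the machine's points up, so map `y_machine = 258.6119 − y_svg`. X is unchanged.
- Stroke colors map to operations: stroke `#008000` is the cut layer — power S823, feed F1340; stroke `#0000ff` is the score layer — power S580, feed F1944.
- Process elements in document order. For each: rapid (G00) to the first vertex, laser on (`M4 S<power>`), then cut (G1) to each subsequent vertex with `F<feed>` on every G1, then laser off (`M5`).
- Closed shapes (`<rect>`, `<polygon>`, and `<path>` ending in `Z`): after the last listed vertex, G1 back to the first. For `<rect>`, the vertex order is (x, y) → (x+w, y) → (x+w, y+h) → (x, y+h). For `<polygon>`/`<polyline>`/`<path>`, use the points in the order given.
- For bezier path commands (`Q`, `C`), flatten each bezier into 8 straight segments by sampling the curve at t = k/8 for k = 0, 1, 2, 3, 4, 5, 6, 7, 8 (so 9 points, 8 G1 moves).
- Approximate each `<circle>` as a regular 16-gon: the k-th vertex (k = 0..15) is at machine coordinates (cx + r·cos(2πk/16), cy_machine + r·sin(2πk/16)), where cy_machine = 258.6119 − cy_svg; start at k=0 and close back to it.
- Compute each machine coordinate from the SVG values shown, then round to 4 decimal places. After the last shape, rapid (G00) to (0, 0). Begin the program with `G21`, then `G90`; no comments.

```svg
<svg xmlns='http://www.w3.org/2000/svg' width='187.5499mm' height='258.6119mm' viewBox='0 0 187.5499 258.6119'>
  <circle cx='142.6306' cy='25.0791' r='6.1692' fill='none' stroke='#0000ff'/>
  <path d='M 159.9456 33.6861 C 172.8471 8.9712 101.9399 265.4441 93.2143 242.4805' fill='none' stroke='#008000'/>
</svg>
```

G21
G90
G00 X148.7998 Y233.5328
M4 S580
G1 X148.3302 Y235.8937 F1944
G1 X146.9929 Y237.8951 F1944
G1 X144.9915 Y239.2324 F1944
G1 X142.6306 Y239.7020 F1944
G1 X140.2697 Y239.2324 F1944
G1 X138.2683 Y237.8951 F1944
G1 X136.9310 Y235.8937 F1944
G1 X136.4614 Y233.5328 F1944
G1 X136.9310 Y231.1719 F1944
G1 X138.2683 Y229.1705 F1944
G1 X140.2697 Y227.8332 F1944
G1 X142.6306 Y227.3636 F1944
G1 X144.9915 Y227.8332 F1944
G1 X146.9929 Y229.1705 F1944
G1 X148.3302 Y231.1719 F1944
G1 X148.7998 Y233.5328 F1944
M5
G00 X159.9456 Y224.9258
M4 S823
G1 X161.1403 Y222.1082 F1340
G1 X156.1887 Y199.4990 F1340
G1 X146.8017 Y163.6681 F1340
G1 X134.6901 Y121.1853 F1340
G1 X121.5648 Y78.6205 F1340
G1 X109.1365 Y42.5433 F1340
G1 X99.1160 Y19.5237 F1340
G1 X93.2143 Y16.1314 F1340
M5
G00 X0.0000 Y0.0000

Since the viewBox matches the mm dimensions, user units are millimetres directly. The only transform is the Y-flip y_m = 258.6119 − y_svg.

Shape 1 is a circle drawn with `<circle>`. Its stroke #0000ff means score at S580, F1944. After flipping Y the toolpath is (148.7998,233.5328) → (148.3302,235.8937) → (146.9929,237.8951) → (144.9915,239.2324) → (142.6306,239.7020) → (140.2697,239.2324) → (138.2683,237.8951) → (136.9310,235.8937) → (136.4614,233.5328) → (136.9310,231.1719) → (138.2683,229.1705) → (140.2697,227.8332) → (142.6306,227.3636) → (144.9915,227.8332) → (146.9929,229.1705) → (148.3302,231.1719) → (148.7998,233.5328), returning to the start.

Shape 2 is a cubic bezier drawn with `<path>`. Its stroke #008000 means cut at S823, F1340. After flipping Y the toolpath is (159.9456,224.9258) → (161.1403,222.1082) → (156.1887,199.4990) → (146.8017,163.6681) → (134.6901,121.1853) → (121.5648,78.6205) → (109.1365,42.5433) → (99.1160,19.5237) → (93.2143,16.1314).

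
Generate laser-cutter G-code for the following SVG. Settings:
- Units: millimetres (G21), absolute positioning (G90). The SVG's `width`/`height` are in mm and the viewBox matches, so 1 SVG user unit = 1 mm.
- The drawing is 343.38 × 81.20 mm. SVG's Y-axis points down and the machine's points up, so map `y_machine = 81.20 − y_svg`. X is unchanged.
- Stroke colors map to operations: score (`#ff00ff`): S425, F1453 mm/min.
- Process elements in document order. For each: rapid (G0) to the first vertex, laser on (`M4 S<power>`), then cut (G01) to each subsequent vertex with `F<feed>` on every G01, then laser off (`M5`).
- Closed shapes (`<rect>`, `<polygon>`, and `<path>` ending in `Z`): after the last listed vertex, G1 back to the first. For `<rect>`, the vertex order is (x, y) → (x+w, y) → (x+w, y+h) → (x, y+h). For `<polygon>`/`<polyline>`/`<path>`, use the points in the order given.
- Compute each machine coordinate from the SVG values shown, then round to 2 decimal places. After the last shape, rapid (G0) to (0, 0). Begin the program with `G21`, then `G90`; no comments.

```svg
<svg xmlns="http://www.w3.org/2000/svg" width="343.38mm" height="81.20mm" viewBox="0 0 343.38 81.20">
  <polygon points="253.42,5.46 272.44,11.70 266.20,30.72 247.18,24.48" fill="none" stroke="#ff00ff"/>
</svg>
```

viewBox `0 0 343.38 81.20` with mm width/height → 1 unit = 1 mm. Flip: y_m = 81.20 − y_svg.

**Shape 1** — `<polygon>` regular polygon, stroke `#ff00ff` → score (S425, F1453). Machine vertices: (253.42,75.74) → (272.44,69.50) → (266.20,50.48) → (247.18,56.72) → (253.42,75.74). Closed: final G1 returns to the first vertex.

G21
G90
G0 X253.42 Y75.74
M4 S425
G01 X272.44 Y69.50 F1453
G01 X266.20 Y50.48 F1453
G01 X247.18 Y56.72 F1453
G01 X253.42 Y75.74 F1453
M5
G0 X0.00 Y0.00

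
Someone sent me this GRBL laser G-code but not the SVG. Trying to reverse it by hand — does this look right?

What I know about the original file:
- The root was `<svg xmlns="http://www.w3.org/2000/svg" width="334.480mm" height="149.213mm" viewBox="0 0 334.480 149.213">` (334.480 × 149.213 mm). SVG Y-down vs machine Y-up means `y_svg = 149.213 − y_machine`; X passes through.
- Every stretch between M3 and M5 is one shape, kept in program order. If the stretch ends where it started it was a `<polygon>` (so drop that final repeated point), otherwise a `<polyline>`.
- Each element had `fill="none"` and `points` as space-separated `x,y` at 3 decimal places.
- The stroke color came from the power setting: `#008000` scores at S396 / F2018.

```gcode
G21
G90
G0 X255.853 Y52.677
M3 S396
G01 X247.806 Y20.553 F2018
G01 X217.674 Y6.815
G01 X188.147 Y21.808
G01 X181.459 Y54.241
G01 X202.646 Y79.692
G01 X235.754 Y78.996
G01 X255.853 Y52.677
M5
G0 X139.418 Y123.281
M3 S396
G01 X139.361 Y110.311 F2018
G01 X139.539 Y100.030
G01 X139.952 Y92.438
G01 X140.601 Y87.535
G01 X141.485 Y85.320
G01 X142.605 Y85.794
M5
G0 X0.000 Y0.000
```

y_svg = 149.213 − y_m. Every run uses S396, so all elements get stroke `#008000` (score).

[1] closed run; points: 255.853,96.536 247.806,128.660 217.674,142.398 188.147,127.405 181.459,94.972 202.646,69.521 235.754,70.217

[2] open run; points: 139.418,25.932 139.361,38.902 139.539,49.183 139.952,56.775 140.601,61.678 141.485,63.893 142.605,63.419

<svg xmlns="http://www.w3.org/2000/svg" width="334.480mm" height="149.213mm" viewBox="0 0 334.480 149.213">
  <polygon points="255.853,96.536 247.806,128.660 217.674,142.398 188.147,127.405 181.459,94.972 202.646,69.521 235.754,70.217" fill="none" stroke="#008000"/>
  <polyline points="139.418,25.932 139.361,38.902 139.539,49.183 139.952,56.775 140.601,61.678 141.485,63.893 142.605,63.419" fill="none" stroke="#008000"/>
</svg>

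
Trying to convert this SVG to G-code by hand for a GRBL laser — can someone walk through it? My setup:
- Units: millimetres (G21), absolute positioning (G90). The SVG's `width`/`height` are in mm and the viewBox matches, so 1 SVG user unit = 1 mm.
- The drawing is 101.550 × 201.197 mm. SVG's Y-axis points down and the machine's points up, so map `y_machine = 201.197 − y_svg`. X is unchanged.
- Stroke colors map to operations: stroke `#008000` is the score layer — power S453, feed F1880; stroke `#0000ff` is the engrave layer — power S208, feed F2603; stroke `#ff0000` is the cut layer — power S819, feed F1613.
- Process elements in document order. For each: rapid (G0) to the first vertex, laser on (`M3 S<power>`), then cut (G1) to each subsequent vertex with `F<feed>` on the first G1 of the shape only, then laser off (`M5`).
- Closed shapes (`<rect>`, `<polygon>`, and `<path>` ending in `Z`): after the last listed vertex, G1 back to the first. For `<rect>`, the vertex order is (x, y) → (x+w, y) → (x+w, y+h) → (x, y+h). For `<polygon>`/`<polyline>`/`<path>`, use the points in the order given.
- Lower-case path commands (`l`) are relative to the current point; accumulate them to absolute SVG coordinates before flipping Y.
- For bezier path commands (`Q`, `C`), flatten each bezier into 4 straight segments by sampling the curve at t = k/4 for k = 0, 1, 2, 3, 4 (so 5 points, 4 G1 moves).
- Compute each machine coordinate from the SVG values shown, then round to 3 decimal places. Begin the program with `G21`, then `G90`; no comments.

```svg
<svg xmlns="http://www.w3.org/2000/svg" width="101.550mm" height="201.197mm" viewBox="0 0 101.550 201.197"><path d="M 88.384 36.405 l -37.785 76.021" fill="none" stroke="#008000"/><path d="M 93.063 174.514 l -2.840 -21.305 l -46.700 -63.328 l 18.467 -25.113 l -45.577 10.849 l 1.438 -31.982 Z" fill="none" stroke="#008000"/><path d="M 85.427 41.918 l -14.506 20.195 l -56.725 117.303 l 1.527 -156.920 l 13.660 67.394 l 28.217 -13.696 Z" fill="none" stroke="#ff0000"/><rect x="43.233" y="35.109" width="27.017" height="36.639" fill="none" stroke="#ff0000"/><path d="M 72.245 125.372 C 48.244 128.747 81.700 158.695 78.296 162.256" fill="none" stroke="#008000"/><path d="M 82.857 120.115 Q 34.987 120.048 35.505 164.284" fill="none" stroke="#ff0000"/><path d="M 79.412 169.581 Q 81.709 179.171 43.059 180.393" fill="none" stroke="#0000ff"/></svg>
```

G21
G90
G0 X88.384 Y164.792
M3 S453
G1 X50.599 Y88.771 F1880
M5
G0 X93.063 Y26.683
M3 S453
G1 X90.223 Y47.988 F1880
G1 X43.523 Y111.316
G1 X61.990 Y136.429
G1 X16.413 Y125.580
G1 X17.851 Y157.562
G1 X93.063 Y26.683
M5
G0 X85.427 Y159.279
M3 S819
G1 X70.921 Y139.084 F1613
G1 X14.196 Y21.781
G1 X15.723 Y178.701
G1 X29.383 Y111.307
G1 X57.600 Y125.003
G1 X85.427 Y159.279
M5
G0 X43.233 Y166.088
M3 S819
G1 X70.250 Y166.088 F1613
G1 X70.250 Y129.449
G1 X43.233 Y129.449
G1 X43.233 Y166.088
M5
G0 X72.245 Y75.825
M3 S453
G1 X63.544 Y69.139 F1880
G1 X67.547 Y57.453
G1 X75.411 Y45.732
G1 X78.296 Y38.941
M5
G0 X82.857 Y81.082
M3 S819
G1 X61.946 Y78.347 F1613
G1 X47.084 Y70.073
G1 X38.270 Y56.262
G1 X35.505 Y36.913
M5
G0 X79.412 Y31.616
M3 S208
G1 X78.001 Y27.344 F2603
G1 X71.472 Y24.118
G1 X59.825 Y21.938
G1 X43.059 Y20.804
M5

viewBox `0 0 101.550 201.197` with mm width/height → 1 unit = 1 mm. Flip: y_m = 201.197 − y_svg.

**Shape 1** — `<path>` line segment, stroke `#008000` → score (S453, F1880). Machine vertices: (88.384,164.792) → (50.599,88.771). Open path.

**Shape 2** — `<path>` closed polygon, stroke `#008000` → score (S453, F1880). Machine vertices: (93.063,26.683) → (90.223,47.988) → (43.523,111.316) → (61.990,136.429) → (16.413,125.580) → (17.851,157.562) → (93.063,26.683). Closed: final G1 returns to the first vertex.

**Shape 3** — `<path>` closed polygon, stroke `#ff0000` → cut (S819, F1613). Machine vertices: (85.427,159.279) → (70.921,139.084) → (14.196,21.781) → (15.723,178.701) → (29.383,111.307) → (57.600,125.003) → (85.427,159.279). Closed: final G1 returns to the first vertex.

**Shape 4** — `<rect>` rectangle, stroke `#ff0000` → cut (S819, F1613). Machine vertices: (43.233,166.088) → (70.250,166.088) → (70.250,129.449) → (43.233,129.449) → (43.233,166.088). Closed: final G1 returns to the first vertex.

**Shape 5** — `<path>` cubic bezier, stroke `#008000` → score (S453, F1880). Control points (SVG): P0=(72.245,125.372), P1=(48.244,128.747), P2=(81.700,158.695), P3=(78.296,162.256); sampled at t=k/4. Machine vertices: (72.245,75.825) → (63.544,69.139) → (67.547,57.453) → (75.411,45.732) → (78.296,38.941). Open path.

**Shape 6** — `<path>` quadratic bezier, stroke `#ff0000` → cut (S819, F1613). Control points (SVG): P0=(82.857,120.115), P1=(34.987,120.048), P2=(35.505,164.284); sampled at t=k/4. Machine vertices: (82.857,81.082) → (61.946,78.347) → (47.084,70.073) → (38.270,56.262) → (35.505,36.913). Open path.

**Shape 7** — `<path>` quadratic bezier, stroke `#0000ff` → engrave (S208, F2603). Control points (SVG): P0=(79.412,169.581), P1=(81.709,179.171), P2=(43.059,180.393); sampled at t=k/4. Machine vertices: (79.412,31.616) → (78.001,27.344) → (71.472,24.118) → (59.825,21.938) → (43.059,20.804). Open path.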